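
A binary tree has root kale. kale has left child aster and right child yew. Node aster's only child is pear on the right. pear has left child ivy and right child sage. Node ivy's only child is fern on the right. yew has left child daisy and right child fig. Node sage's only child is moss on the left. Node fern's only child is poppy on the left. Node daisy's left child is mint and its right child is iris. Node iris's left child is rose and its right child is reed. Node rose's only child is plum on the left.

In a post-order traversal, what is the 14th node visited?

fig

Post-order visits the left subtree, then the right subtree, then the node.
At kale: go left to aster.
  At aster: no left child.
  At aster: go right to pear.
    At pear: go left to ivy.
      At ivy: no left child.
      At ivy: go right to fern.
        At fern: go left to poppy.
          poppy is a leaf — visit poppy.
        At fern: no right child.
        Visit fern.
      Visit ivy.
    At pear: go right to sage.
      At sage: go left to moss.
        moss is a leaf — visit moss.
      At sage: no right child.
      Visit sage.
    Visit pear.
  Visit aster.
At kale: go right to yew.
  At yew: go left to daisy.
    At daisy: go left to mint.
      mint is a leaf — visit mint.
    At daisy: go right to iris.
      At iris: go left to rose.
        At rose: go left to plum.
          plum is a leaf — visit plum.
        At rose: no right child.
        Visit rose.
      At iris: go right to reed.
        reed is a leaf — visit reed.
      Visit iris.
    Visit daisy.
  At yew: go right to fig.
    fig is a leaf — visit fig.
  Visit yew.
Visit kale.
Full post-order sequence: poppy, fern, ivy, moss, sage, pear, aster, mint, plum, rose, reed, iris, daisy, fig, yew, kale.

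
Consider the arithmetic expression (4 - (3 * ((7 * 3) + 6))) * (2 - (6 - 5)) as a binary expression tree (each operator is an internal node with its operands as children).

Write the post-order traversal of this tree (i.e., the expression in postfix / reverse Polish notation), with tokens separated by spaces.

4 3 7 3 * 6 + * - 2 6 5 - - *

Post-order on an expression tree gives postfix notation: for each operator, emit left operand, right operand, then the operator.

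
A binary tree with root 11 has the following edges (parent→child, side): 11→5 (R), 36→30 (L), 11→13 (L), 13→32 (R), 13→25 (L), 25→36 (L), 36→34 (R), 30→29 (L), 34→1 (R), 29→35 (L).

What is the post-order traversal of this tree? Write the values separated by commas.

Post-order visits the left subtree, then the right subtree, then the node.
At 11: go left to 13.
  At 13: go left to 25.
    At 25: go left to 36.
      At 36: go left to 30.
        At 30: go left to 29.
          At 29: go left to 35.
            35 is a leaf — visit 35.
          At 29: no right child.
          Visit 29.
        At 30: no right child.
        Visit 30.
      At 36: go right to 34.
        At 34: no left child.
        At 34: go right to 1.
          1 is a leaf — visit 1.
        Visit 34.
      Visit 36.
    At 25: no right child.
    Visit 25.
  At 13: go right to 32.
    32 is a leaf — visit 32.
  Visit 13.
At 11: go right to 5.
  5 is a leaf — visit 5.
Visit 11.

35, 29, 30, 1, 34, 36, 25, 32, 13, 5, 11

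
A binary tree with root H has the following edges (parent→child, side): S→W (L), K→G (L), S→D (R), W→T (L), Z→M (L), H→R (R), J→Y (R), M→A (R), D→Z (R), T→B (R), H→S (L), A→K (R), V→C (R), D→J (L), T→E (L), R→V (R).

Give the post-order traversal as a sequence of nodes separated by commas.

E, B, T, W, Y, J, G, K, A, M, Z, D, S, C, V, R, H

Post-order visits the left subtree, then the right subtree, then the node.
At H: go left to S.
  At S: go left to W.
    At W: go left to T.
      At T: go left to E.
        E is a leaf — visit E.
      At T: go right to B.
        B is a leaf — visit B.
      Visit T.
    At W: no right child.
    Visit W.
  At S: go right to D.
    At D: go left to J.
      At J: no left child.
      At J: go right to Y.
        Y is a leaf — visit Y.
      Visit J.
    At D: go right to Z.
      At Z: go left to M.
        At M: no left child.
        At M: go right to A.
          At A: no left child.
          At A: go right to K.
            At K: go left to G.
              G is a leaf — visit G.
            At K: no right child.
            Visit K.
          Visit A.
        Visit M.
      At Z: no right child.
      Visit Z.
    Visit D.
  Visit S.
At H: go right to R.
  At R: no left child.
  At R: go right to V.
    At V: no left child.
    At V: go right to C.
      C is a leaf — visit C.
    Visit V.
  Visit R.
Visit H.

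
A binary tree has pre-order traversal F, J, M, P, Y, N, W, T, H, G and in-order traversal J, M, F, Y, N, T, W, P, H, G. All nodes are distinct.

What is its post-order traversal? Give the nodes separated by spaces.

M J T W N Y G H P F

The first element of pre-order is the root; it splits in-order into left and right subtrees.
Root F: left subtree has 2 nodes {J, M}, right has 7 {Y, N, T, W, P, H, G}.
  Root J: left subtree has 0 nodes { }, right has 1 {M}.
  Root P: left subtree has 4 nodes {Y, N, T, W}, right has 2 {H, G}.
    Root Y: left subtree has 0 nodes { }, right has 3 {N, T, W}.
      Root N: left subtree has 0 nodes { }, right has 2 {T, W}.
        Root W: left subtree has 1 node {T}, right has 0 { }.
    Root H: left subtree has 0 nodes { }, right has 1 {G}.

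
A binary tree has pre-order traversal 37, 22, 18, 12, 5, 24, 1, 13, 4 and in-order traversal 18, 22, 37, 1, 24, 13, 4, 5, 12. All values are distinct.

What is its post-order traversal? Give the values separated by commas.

The first element of pre-order is the root; it splits in-order into left and right subtrees.
Root 37: left subtree has 2 nodes {18, 22}, right has 6 {1, 24, 13, 4, 5, 12}.
  Root 22: left subtree has 1 node {18}, right has 0 { }.
  Root 12: left subtree has 5 nodes {1, 24, 13, 4, 5}, right has 0 { }.
    Root 5: left subtree has 4 nodes {1, 24, 13, 4}, right has 0 { }.
      Root 24: left subtree has 1 node {1}, right has 2 {13, 4}.
        Root 13: left subtree has 0 nodes { }, right has 1 {4}.

18, 22, 1, 4, 13, 24, 5, 12, 37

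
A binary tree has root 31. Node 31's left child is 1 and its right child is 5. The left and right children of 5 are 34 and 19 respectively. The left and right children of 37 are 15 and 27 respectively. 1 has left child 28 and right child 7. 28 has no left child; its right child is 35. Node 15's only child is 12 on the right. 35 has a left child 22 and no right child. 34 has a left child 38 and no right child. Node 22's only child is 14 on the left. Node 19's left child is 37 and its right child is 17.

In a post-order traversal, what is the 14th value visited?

19

Post-order visits the left subtree, then the right subtree, then the node.
At 31: go left to 1.
  At 1: go left to 28.
    At 28: no left child.
    At 28: go right to 35.
      At 35: go left to 22.
        At 22: go left to 14.
          14 is a leaf — visit 14.
        At 22: no right child.
        Visit 22.
      At 35: no right child.
      Visit 35.
    Visit 28.
  At 1: go right to 7.
    7 is a leaf — visit 7.
  Visit 1.
At 31: go right to 5.
  At 5: go left to 34.
    At 34: go left to 38.
      38 is a leaf — visit 38.
    At 34: no right child.
    Visit 34.
  At 5: go right to 19.
    At 19: go left to 37.
      At 37: go left to 15.
        At 15: no left child.
        At 15: go right to 12.
          12 is a leaf — visit 12.
        Visit 15.
      At 37: go right to 27.
        27 is a leaf — visit 27.
      Visit 37.
    At 19: go right to 17.
      17 is a leaf — visit 17.
    Visit 19.
  Visit 5.
Visit 31.
Full post-order sequence: 14, 22, 35, 28, 7, 1, 38, 34, 12, 15, 27, 37, 17, 19, 5, 31.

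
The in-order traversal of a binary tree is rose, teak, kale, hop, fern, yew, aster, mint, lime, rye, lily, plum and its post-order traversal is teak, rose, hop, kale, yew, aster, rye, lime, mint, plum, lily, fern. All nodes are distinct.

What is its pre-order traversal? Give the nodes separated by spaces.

The last element of post-order is the root; it splits in-order into left and right subtrees.
Root fern: left subtree has 4 nodes {rose, teak, kale, hop}, right has 7 {yew, aster, mint, lime, rye, lily, plum}.
  Root kale: left subtree has 2 nodes {rose, teak}, right has 1 {hop}.
    Root rose: left subtree has 0 nodes { }, right has 1 {teak}.
  Root lily: left subtree has 5 nodes {yew, aster, mint, lime, rye}, right has 1 {plum}.
    Root mint: left subtree has 2 nodes {yew, aster}, right has 2 {lime, rye}.
      Root aster: left subtree has 1 node {yew}, right has 0 { }.
      Root lime: left subtree has 0 nodes { }, right has 1 {rye}.

fern kale rose teak hop lily mint aster yew lime rye plum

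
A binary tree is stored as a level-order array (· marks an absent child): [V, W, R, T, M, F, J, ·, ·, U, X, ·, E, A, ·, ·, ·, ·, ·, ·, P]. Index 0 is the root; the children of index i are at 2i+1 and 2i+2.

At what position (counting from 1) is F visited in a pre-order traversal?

9

Pre-order visits the node, then its left subtree, then its right subtree.
Visit V.
At V: go left to W.
  Visit W.
  At W: go left to T.
    T is a leaf — visit T.
  At W: go right to M.
    Visit M.
    At M: go left to U.
      Visit U.
      At U: no left child.
      At U: go right to P.
        P is a leaf — visit P.
    At M: go right to X.
      X is a leaf — visit X.
At V: go right to R.
  Visit R.
  At R: go left to F.
    Visit F.
    At F: no left child.
    At F: go right to E.
      E is a leaf — visit E.
  At R: go right to J.
    Visit J.
    At J: go left to A.
      A is a leaf — visit A.
    At J: no right child.
Full pre-order sequence: V, W, T, M, U, P, X, R, F, E, J, A.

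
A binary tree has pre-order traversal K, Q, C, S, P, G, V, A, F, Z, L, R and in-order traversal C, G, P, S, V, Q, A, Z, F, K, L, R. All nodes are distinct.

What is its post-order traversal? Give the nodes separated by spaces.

G P V S C Z F A Q R L K

The first element of pre-order is the root; it splits in-order into left and right subtrees.
Root K: left subtree has 9 nodes {C, G, P, S, V, Q, A, Z, F}, right has 2 {L, R}.
  Root Q: left subtree has 5 nodes {C, G, P, S, V}, right has 3 {A, Z, F}.
    Root C: left subtree has 0 nodes { }, right has 4 {G, P, S, V}.
      Root S: left subtree has 2 nodes {G, P}, right has 1 {V}.
        Root P: left subtree has 1 node {G}, right has 0 { }.
    Root A: left subtree has 0 nodes { }, right has 2 {Z, F}.
      Root F: left subtree has 1 node {Z}, right has 0 { }.
  Root L: left subtree has 0 nodes { }, right has 1 {R}.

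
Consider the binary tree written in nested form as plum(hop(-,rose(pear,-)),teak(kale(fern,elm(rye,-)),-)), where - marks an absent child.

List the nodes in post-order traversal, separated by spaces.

pear rose hop fern rye elm kale teak plum

Post-order visits the left subtree, then the right subtree, then the node.
At plum: go left to hop.
  At hop: no left child.
  At hop: go right to rose.
    At rose: go left to pear.
      pear is a leaf — visit pear.
    At rose: no right child.
    Visit rose.
  Visit hop.
At plum: go right to teak.
  At teak: go left to kale.
    At kale: go left to fern.
      fern is a leaf — visit fern.
    At kale: go right to elm.
      At elm: go left to rye.
        rye is a leaf — visit rye.
      At elm: no right child.
      Visit elm.
    Visit kale.
  At teak: no right child.
  Visit teak.
Visit plum.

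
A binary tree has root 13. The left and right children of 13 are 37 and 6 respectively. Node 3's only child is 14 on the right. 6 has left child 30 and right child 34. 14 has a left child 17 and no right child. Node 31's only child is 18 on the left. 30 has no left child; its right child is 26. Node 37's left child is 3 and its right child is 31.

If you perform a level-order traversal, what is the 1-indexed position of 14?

8

Level-order visits nodes level by level from the root, left to right within each level.
Level 0: 13
Level 1: 37, 6
Level 2: 3, 31, 30, 34
Level 3: 14, 18, 26
Level 4: 17
Full level-order sequence: 13, 37, 6, 3, 31, 30, 34, 14, 18, 26, 17.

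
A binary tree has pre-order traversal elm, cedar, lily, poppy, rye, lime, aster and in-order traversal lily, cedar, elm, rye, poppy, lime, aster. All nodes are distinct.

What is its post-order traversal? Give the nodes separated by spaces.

The first element of pre-order is the root; it splits in-order into left and right subtrees.
Root elm: left subtree has 2 nodes {lily, cedar}, right has 4 {rye, poppy, lime, aster}.
  Root cedar: left subtree has 1 node {lily}, right has 0 { }.
  Root poppy: left subtree has 1 node {rye}, right has 2 {lime, aster}.
    Root lime: left subtree has 0 nodes { }, right has 1 {aster}.

lily cedar rye aster lime poppy elm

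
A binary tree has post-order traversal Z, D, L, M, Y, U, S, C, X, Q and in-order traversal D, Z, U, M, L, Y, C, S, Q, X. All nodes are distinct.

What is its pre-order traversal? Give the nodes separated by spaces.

The last element of post-order is the root; it splits in-order into left and right subtrees.
Root Q: left subtree has 8 nodes {D, Z, U, M, L, Y, C, S}, right has 1 {X}.
  Root C: left subtree has 6 nodes {D, Z, U, M, L, Y}, right has 1 {S}.
    Root U: left subtree has 2 nodes {D, Z}, right has 3 {M, L, Y}.
      Root D: left subtree has 0 nodes { }, right has 1 {Z}.
      Root Y: left subtree has 2 nodes {M, L}, right has 0 { }.
        Root M: left subtree has 0 nodes { }, right has 1 {L}.

Q C U D Z Y M L S X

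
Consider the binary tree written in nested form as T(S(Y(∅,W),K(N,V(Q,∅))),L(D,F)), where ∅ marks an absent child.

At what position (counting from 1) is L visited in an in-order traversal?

10

In-order visits the left subtree, then the node, then the right subtree.
At T: go left to S.
  At S: go left to Y.
    At Y: no left child.
    Visit Y.
    At Y: go right to W.
      W is a leaf — visit W.
  Visit S.
  At S: go right to K.
    At K: go left to N.
      N is a leaf — visit N.
    Visit K.
    At K: go right to V.
      At V: go left to Q.
        Q is a leaf — visit Q.
      Visit V.
      At V: no right child.
Visit T.
At T: go right to L.
  At L: go left to D.
    D is a leaf — visit D.
  Visit L.
  At L: go right to F.
    F is a leaf — visit F.
Full in-order sequence: Y, W, S, N, K, Q, V, T, D, L, F.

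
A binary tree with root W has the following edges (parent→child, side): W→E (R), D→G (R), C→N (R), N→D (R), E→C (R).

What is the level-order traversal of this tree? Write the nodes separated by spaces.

W E C N D G

Level-order visits nodes level by level from the root, left to right within each level.
Level 0: W
Level 1: E
Level 2: C
Level 3: N
Level 4: D
Level 5: G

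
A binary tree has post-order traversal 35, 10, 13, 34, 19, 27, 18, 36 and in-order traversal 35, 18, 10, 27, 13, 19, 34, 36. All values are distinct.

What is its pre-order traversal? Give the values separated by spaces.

36 18 35 27 10 19 13 34

The last element of post-order is the root; it splits in-order into left and right subtrees.
Root 36: left subtree has 7 nodes {35, 18, 10, 27, 13, 19, 34}, right has 0 { }.
  Root 18: left subtree has 1 node {35}, right has 5 {10, 27, 13, 19, 34}.
    Root 27: left subtree has 1 node {10}, right has 3 {13, 19, 34}.
      Root 19: left subtree has 1 node {13}, right has 1 {34}.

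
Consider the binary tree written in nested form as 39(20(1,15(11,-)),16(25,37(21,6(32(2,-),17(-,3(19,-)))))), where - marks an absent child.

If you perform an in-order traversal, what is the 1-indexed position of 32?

11

In-order visits the left subtree, then the node, then the right subtree.
At 39: go left to 20.
  At 20: go left to 1.
    1 is a leaf — visit 1.
  Visit 20.
  At 20: go right to 15.
    At 15: go left to 11.
      11 is a leaf — visit 11.
    Visit 15.
    At 15: no right child.
Visit 39.
At 39: go right to 16.
  At 16: go left to 25.
    25 is a leaf — visit 25.
  Visit 16.
  At 16: go right to 37.
    At 37: go left to 21.
      21 is a leaf — visit 21.
    Visit 37.
    At 37: go right to 6.
      At 6: go left to 32.
        At 32: go left to 2.
          2 is a leaf — visit 2.
        Visit 32.
        At 32: no right child.
      Visit 6.
      At 6: go right to 17.
        At 17: no left child.
        Visit 17.
        At 17: go right to 3.
          At 3: go left to 19.
            19 is a leaf — visit 19.
          Visit 3.
          At 3: no right child.
Full in-order sequence: 1, 20, 11, 15, 39, 25, 16, 21, 37, 2, 32, 6, 17, 19, 3.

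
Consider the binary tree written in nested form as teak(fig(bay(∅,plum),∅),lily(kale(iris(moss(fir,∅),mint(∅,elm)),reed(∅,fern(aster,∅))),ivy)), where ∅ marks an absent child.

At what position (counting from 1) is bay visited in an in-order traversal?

1

In-order visits the left subtree, then the node, then the right subtree.
At teak: go left to fig.
  At fig: go left to bay.
    At bay: no left child.
    Visit bay.
    At bay: go right to plum.
      plum is a leaf — visit plum.
  Visit fig.
  At fig: no right child.
Visit teak.
At teak: go right to lily.
  At lily: go left to kale.
    At kale: go left to iris.
      At iris: go left to moss.
        At moss: go left to fir.
          fir is a leaf — visit fir.
        Visit moss.
        At moss: no right child.
      Visit iris.
      At iris: go right to mint.
        At mint: no left child.
        Visit mint.
        At mint: go right to elm.
          elm is a leaf — visit elm.
    Visit kale.
    At kale: go right to reed.
      At reed: no left child.
      Visit reed.
      At reed: go right to fern.
        At fern: go left to aster.
          aster is a leaf — visit aster.
        Visit fern.
        At fern: no right child.
  Visit lily.
  At lily: go right to ivy.
    ivy is a leaf — visit ivy.
Full in-order sequence: bay, plum, fig, teak, fir, moss, iris, mint, elm, kale, reed, aster, fern, lily, ivy.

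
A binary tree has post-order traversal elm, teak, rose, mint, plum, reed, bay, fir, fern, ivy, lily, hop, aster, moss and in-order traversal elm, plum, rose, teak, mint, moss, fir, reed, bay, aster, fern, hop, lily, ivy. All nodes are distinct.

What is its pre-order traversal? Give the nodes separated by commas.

The last element of post-order is the root; it splits in-order into left and right subtrees.
Root moss: left subtree has 5 nodes {elm, plum, rose, teak, mint}, right has 8 {fir, reed, bay, aster, fern, hop, lily, ivy}.
  Root plum: left subtree has 1 node {elm}, right has 3 {rose, teak, mint}.
    Root mint: left subtree has 2 nodes {rose, teak}, right has 0 { }.
      Root rose: left subtree has 0 nodes { }, right has 1 {teak}.
  Root aster: left subtree has 3 nodes {fir, reed, bay}, right has 4 {fern, hop, lily, ivy}.
    Root fir: left subtree has 0 nodes { }, right has 2 {reed, bay}.
      Root bay: left subtree has 1 node {reed}, right has 0 { }.
    Root hop: left subtree has 1 node {fern}, right has 2 {lily, ivy}.
      Root lily: left subtree has 0 nodes { }, right has 1 {ivy}.

moss, plum, elm, mint, rose, teak, aster, fir, bay, reed, hop, fern, lily, ivy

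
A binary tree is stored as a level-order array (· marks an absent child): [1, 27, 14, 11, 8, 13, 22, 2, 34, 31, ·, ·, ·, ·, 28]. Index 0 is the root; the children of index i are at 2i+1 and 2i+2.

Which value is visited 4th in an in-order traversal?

In-order visits the left subtree, then the node, then the right subtree.
At 1: go left to 27.
  At 27: go left to 11.
    At 11: go left to 2.
      2 is a leaf — visit 2.
    Visit 11.
    At 11: go right to 34.
      34 is a leaf — visit 34.
  Visit 27.
  At 27: go right to 8.
    At 8: go left to 31.
      31 is a leaf — visit 31.
    Visit 8.
    At 8: no right child.
Visit 1.
At 1: go right to 14.
  At 14: go left to 13.
    13 is a leaf — visit 13.
  Visit 14.
  At 14: go right to 22.
    At 22: no left child.
    Visit 22.
    At 22: go right to 28.
      28 is a leaf — visit 28.
Full in-order sequence: 2, 11, 34, 27, 31, 8, 1, 13, 14, 22, 28.

27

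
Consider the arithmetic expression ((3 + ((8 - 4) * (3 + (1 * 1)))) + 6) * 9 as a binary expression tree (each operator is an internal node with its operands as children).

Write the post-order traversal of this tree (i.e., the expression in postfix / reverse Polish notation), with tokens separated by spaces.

3 8 4 - 3 1 1 * + * + 6 + 9 *

Post-order on an expression tree gives postfix notation: for each operator, emit left operand, right operand, then the operator.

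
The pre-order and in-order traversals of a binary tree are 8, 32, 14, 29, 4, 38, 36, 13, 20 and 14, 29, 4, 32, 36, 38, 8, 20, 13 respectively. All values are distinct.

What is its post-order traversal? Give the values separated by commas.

4, 29, 14, 36, 38, 32, 20, 13, 8

The first element of pre-order is the root; it splits in-order into left and right subtrees.
Root 8: left subtree has 6 nodes {14, 29, 4, 32, 36, 38}, right has 2 {20, 13}.
  Root 32: left subtree has 3 nodes {14, 29, 4}, right has 2 {36, 38}.
    Root 14: left subtree has 0 nodes { }, right has 2 {29, 4}.
      Root 29: left subtree has 0 nodes { }, right has 1 {4}.
    Root 38: left subtree has 1 node {36}, right has 0 { }.
  Root 13: left subtree has 1 node {20}, right has 0 { }.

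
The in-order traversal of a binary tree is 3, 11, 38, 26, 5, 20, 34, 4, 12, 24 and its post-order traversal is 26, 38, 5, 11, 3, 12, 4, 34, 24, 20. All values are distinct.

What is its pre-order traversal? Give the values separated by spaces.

20 3 11 5 38 26 24 34 4 12

The last element of post-order is the root; it splits in-order into left and right subtrees.
Root 20: left subtree has 5 nodes {3, 11, 38, 26, 5}, right has 4 {34, 4, 12, 24}.
  Root 3: left subtree has 0 nodes { }, right has 4 {11, 38, 26, 5}.
    Root 11: left subtree has 0 nodes { }, right has 3 {38, 26, 5}.
      Root 5: left subtree has 2 nodes {38, 26}, right has 0 { }.
        Root 38: left subtree has 0 nodes { }, right has 1 {26}.
  Root 24: left subtree has 3 nodes {34, 4, 12}, right has 0 { }.
    Root 34: left subtree has 0 nodes { }, right has 2 {4, 12}.
      Root 4: left subtree has 0 nodes { }, right has 1 {12}.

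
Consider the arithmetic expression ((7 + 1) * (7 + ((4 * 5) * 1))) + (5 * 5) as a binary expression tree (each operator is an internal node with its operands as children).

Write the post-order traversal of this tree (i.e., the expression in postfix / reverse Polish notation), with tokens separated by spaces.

7 1 + 7 4 5 * 1 * + * 5 5 * +

Post-order on an expression tree gives postfix notation: for each operator, emit left operand, right operand, then the operator.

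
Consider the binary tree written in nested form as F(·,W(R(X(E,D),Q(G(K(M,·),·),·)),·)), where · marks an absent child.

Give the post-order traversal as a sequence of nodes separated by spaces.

E D X M K G Q R W F

Post-order visits the left subtree, then the right subtree, then the node.
At F: no left child.
At F: go right to W.
  At W: go left to R.
    At R: go left to X.
      At X: go left to E.
        E is a leaf — visit E.
      At X: go right to D.
        D is a leaf — visit D.
      Visit X.
    At R: go right to Q.
      At Q: go left to G.
        At G: go left to K.
          At K: go left to M.
            M is a leaf — visit M.
          At K: no right child.
          Visit K.
        At G: no right child.
        Visit G.
      At Q: no right child.
      Visit Q.
    Visit R.
  At W: no right child.
  Visit W.
Visit F.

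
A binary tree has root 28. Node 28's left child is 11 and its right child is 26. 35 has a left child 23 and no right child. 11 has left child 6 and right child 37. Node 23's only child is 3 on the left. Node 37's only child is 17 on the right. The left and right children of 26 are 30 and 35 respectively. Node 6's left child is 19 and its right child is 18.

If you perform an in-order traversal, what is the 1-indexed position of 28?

7

In-order visits the left subtree, then the node, then the right subtree.
At 28: go left to 11.
  At 11: go left to 6.
    At 6: go left to 19.
      19 is a leaf — visit 19.
    Visit 6.
    At 6: go right to 18.
      18 is a leaf — visit 18.
  Visit 11.
  At 11: go right to 37.
    At 37: no left child.
    Visit 37.
    At 37: go right to 17.
      17 is a leaf — visit 17.
Visit 28.
At 28: go right to 26.
  At 26: go left to 30.
    30 is a leaf — visit 30.
  Visit 26.
  At 26: go right to 35.
    At 35: go left to 23.
      At 23: go left to 3.
        3 is a leaf — visit 3.
      Visit 23.
      At 23: no right child.
    Visit 35.
    At 35: no right child.
Full in-order sequence: 19, 6, 18, 11, 37, 17, 28, 30, 26, 3, 23, 35.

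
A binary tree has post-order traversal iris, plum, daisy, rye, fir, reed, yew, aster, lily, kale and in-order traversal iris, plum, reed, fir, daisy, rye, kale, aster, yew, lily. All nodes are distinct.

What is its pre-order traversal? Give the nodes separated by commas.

kale, reed, plum, iris, fir, rye, daisy, lily, aster, yew

The last element of post-order is the root; it splits in-order into left and right subtrees.
Root kale: left subtree has 6 nodes {iris, plum, reed, fir, daisy, rye}, right has 3 {aster, yew, lily}.
  Root reed: left subtree has 2 nodes {iris, plum}, right has 3 {fir, daisy, rye}.
    Root plum: left subtree has 1 node {iris}, right has 0 { }.
    Root fir: left subtree has 0 nodes { }, right has 2 {daisy, rye}.
      Root rye: left subtree has 1 node {daisy}, right has 0 { }.
  Root lily: left subtree has 2 nodes {aster, yew}, right has 0 { }.
    Root aster: left subtree has 0 nodes { }, right has 1 {yew}.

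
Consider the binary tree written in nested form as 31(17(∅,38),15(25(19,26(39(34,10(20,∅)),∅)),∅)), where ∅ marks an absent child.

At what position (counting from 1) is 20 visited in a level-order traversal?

11

Level-order visits nodes level by level from the root, left to right within each level.
Level 0: 31
Level 1: 17, 15
Level 2: 38, 25
Level 3: 19, 26
Level 4: 39
Level 5: 34, 10
Level 6: 20
Full level-order sequence: 31, 17, 15, 38, 25, 19, 26, 39, 34, 10, 20.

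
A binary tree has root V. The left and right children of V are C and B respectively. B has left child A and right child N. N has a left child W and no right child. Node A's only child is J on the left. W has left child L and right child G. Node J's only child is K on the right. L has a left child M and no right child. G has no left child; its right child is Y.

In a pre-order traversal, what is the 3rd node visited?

Pre-order visits the node, then its left subtree, then its right subtree.
Visit V.
At V: go left to C.
  C is a leaf — visit C.
At V: go right to B.
  Visit B.
  At B: go left to A.
    Visit A.
    At A: go left to J.
      Visit J.
      At J: no left child.
      At J: go right to K.
        K is a leaf — visit K.
    At A: no right child.
  At B: go right to N.
    Visit N.
    At N: go left to W.
      Visit W.
      At W: go left to L.
        Visit L.
        At L: go left to M.
          M is a leaf — visit M.
        At L: no right child.
      At W: go right to G.
        Visit G.
        At G: no left child.
        At G: go right to Y.
          Y is a leaf — visit Y.
    At N: no right child.
Full pre-order sequence: V, C, B, A, J, K, N, W, L, M, G, Y.

B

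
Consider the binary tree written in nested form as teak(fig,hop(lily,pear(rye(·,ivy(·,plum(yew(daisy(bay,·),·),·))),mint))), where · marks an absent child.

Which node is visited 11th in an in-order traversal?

In-order visits the left subtree, then the node, then the right subtree.
At teak: go left to fig.
  fig is a leaf — visit fig.
Visit teak.
At teak: go right to hop.
  At hop: go left to lily.
    lily is a leaf — visit lily.
  Visit hop.
  At hop: go right to pear.
    At pear: go left to rye.
      At rye: no left child.
      Visit rye.
      At rye: go right to ivy.
        At ivy: no left child.
        Visit ivy.
        At ivy: go right to plum.
          At plum: go left to yew.
            At yew: go left to daisy.
              At daisy: go left to bay.
                bay is a leaf — visit bay.
              Visit daisy.
              At daisy: no right child.
            Visit yew.
            At yew: no right child.
          Visit plum.
          At plum: no right child.
    Visit pear.
    At pear: go right to mint.
      mint is a leaf — visit mint.
Full in-order sequence: fig, teak, lily, hop, rye, ivy, bay, daisy, yew, plum, pear, mint.

pear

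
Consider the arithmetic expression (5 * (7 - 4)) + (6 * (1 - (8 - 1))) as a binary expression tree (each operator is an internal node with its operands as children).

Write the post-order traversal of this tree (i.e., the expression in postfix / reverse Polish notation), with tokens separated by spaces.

Post-order on an expression tree gives postfix notation: for each operator, emit left operand, right operand, then the operator.

5 7 4 - * 6 1 8 1 - - * +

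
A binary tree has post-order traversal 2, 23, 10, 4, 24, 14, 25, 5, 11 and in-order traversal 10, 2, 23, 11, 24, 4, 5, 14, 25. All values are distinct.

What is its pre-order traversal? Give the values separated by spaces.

11 10 23 2 5 24 4 25 14

The last element of post-order is the root; it splits in-order into left and right subtrees.
Root 11: left subtree has 3 nodes {10, 2, 23}, right has 5 {24, 4, 5, 14, 25}.
  Root 10: left subtree has 0 nodes { }, right has 2 {2, 23}.
    Root 23: left subtree has 1 node {2}, right has 0 { }.
  Root 5: left subtree has 2 nodes {24, 4}, right has 2 {14, 25}.
    Root 24: left subtree has 0 nodes { }, right has 1 {4}.
    Root 25: left subtree has 1 node {14}, right has 0 { }.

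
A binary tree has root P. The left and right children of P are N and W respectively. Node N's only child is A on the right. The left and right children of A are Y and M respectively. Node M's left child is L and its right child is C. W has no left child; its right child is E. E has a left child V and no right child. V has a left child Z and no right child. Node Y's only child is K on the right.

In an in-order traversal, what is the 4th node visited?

A

In-order visits the left subtree, then the node, then the right subtree.
At P: go left to N.
  At N: no left child.
  Visit N.
  At N: go right to A.
    At A: go left to Y.
      At Y: no left child.
      Visit Y.
      At Y: go right to K.
        K is a leaf — visit K.
    Visit A.
    At A: go right to M.
      At M: go left to L.
        L is a leaf — visit L.
      Visit M.
      At M: go right to C.
        C is a leaf — visit C.
Visit P.
At P: go right to W.
  At W: no left child.
  Visit W.
  At W: go right to E.
    At E: go left to V.
      At V: go left to Z.
        Z is a leaf — visit Z.
      Visit V.
      At V: no right child.
    Visit E.
    At E: no right child.
Full in-order sequence: N, Y, K, A, L, M, C, P, W, Z, V, E.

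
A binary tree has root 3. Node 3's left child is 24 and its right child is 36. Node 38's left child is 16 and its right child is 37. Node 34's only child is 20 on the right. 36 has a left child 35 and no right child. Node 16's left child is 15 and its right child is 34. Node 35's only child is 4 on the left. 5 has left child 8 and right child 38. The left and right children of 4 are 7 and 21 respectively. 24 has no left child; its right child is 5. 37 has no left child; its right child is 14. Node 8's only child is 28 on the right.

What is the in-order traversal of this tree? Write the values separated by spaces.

In-order visits the left subtree, then the node, then the right subtree.
At 3: go left to 24.
  At 24: no left child.
  Visit 24.
  At 24: go right to 5.
    At 5: go left to 8.
      At 8: no left child.
      Visit 8.
      At 8: go right to 28.
        28 is a leaf — visit 28.
    Visit 5.
    At 5: go right to 38.
      At 38: go left to 16.
        At 16: go left to 15.
          15 is a leaf — visit 15.
        Visit 16.
        At 16: go right to 34.
          At 34: no left child.
          Visit 34.
          At 34: go right to 20.
            20 is a leaf — visit 20.
      Visit 38.
      At 38: go right to 37.
        At 37: no left child.
        Visit 37.
        At 37: go right to 14.
          14 is a leaf — visit 14.
Visit 3.
At 3: go right to 36.
  At 36: go left to 35.
    At 35: go left to 4.
      At 4: go left to 7.
        7 is a leaf — visit 7.
      Visit 4.
      At 4: go right to 21.
        21 is a leaf — visit 21.
    Visit 35.
    At 35: no right child.
  Visit 36.
  At 36: no right child.

24 8 28 5 15 16 34 20 38 37 14 3 7 4 21 35 36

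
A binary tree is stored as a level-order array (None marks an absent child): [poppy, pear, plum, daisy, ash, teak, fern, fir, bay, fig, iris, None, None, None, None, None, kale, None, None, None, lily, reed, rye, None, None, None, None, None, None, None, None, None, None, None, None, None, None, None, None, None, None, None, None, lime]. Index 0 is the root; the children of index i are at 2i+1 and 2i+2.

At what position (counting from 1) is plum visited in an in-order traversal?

15

In-order visits the left subtree, then the node, then the right subtree.
At poppy: go left to pear.
  At pear: go left to daisy.
    At daisy: go left to fir.
      At fir: no left child.
      Visit fir.
      At fir: go right to kale.
        kale is a leaf — visit kale.
    Visit daisy.
    At daisy: go right to bay.
      bay is a leaf — visit bay.
  Visit pear.
  At pear: go right to ash.
    At ash: go left to fig.
      At fig: no left child.
      Visit fig.
      At fig: go right to lily.
        lily is a leaf — visit lily.
    Visit ash.
    At ash: go right to iris.
      At iris: go left to reed.
        At reed: go left to lime.
          lime is a leaf — visit lime.
        Visit reed.
        At reed: no right child.
      Visit iris.
      At iris: go right to rye.
        rye is a leaf — visit rye.
Visit poppy.
At poppy: go right to plum.
  At plum: go left to teak.
    teak is a leaf — visit teak.
  Visit plum.
  At plum: go right to fern.
    fern is a leaf — visit fern.
Full in-order sequence: fir, kale, daisy, bay, pear, fig, lily, ash, lime, reed, iris, rye, poppy, teak, plum, fern.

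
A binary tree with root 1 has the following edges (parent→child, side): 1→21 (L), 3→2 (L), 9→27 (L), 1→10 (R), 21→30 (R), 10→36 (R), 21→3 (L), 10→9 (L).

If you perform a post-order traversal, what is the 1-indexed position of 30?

3

Post-order visits the left subtree, then the right subtree, then the node.
At 1: go left to 21.
  At 21: go left to 3.
    At 3: go left to 2.
      2 is a leaf — visit 2.
    At 3: no right child.
    Visit 3.
  At 21: go right to 30.
    30 is a leaf — visit 30.
  Visit 21.
At 1: go right to 10.
  At 10: go left to 9.
    At 9: go left to 27.
      27 is a leaf — visit 27.
    At 9: no right child.
    Visit 9.
  At 10: go right to 36.
    36 is a leaf — visit 36.
  Visit 10.
Visit 1.
Full post-order sequence: 2, 3, 30, 21, 27, 9, 36, 10, 1.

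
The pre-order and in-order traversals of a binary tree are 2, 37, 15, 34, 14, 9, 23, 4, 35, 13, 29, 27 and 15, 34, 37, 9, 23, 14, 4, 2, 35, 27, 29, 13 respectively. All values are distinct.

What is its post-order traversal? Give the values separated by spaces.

The first element of pre-order is the root; it splits in-order into left and right subtrees.
Root 2: left subtree has 7 nodes {15, 34, 37, 9, 23, 14, 4}, right has 4 {35, 27, 29, 13}.
  Root 37: left subtree has 2 nodes {15, 34}, right has 4 {9, 23, 14, 4}.
    Root 15: left subtree has 0 nodes { }, right has 1 {34}.
    Root 14: left subtree has 2 nodes {9, 23}, right has 1 {4}.
      Root 9: left subtree has 0 nodes { }, right has 1 {23}.
  Root 35: left subtree has 0 nodes { }, right has 3 {27, 29, 13}.
    Root 13: left subtree has 2 nodes {27, 29}, right has 0 { }.
      Root 29: left subtree has 1 node {27}, right has 0 { }.

34 15 23 9 4 14 37 27 29 13 35 2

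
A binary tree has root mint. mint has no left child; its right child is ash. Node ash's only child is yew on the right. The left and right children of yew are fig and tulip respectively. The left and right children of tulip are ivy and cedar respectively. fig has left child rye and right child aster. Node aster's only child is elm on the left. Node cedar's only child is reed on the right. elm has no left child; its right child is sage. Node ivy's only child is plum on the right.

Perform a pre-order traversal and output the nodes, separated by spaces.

mint ash yew fig rye aster elm sage tulip ivy plum cedar reed

Pre-order visits the node, then its left subtree, then its right subtree.
Visit mint.
At mint: no left child.
At mint: go right to ash.
  Visit ash.
  At ash: no left child.
  At ash: go right to yew.
    Visit yew.
    At yew: go left to fig.
      Visit fig.
      At fig: go left to rye.
        rye is a leaf — visit rye.
      At fig: go right to aster.
        Visit aster.
        At aster: go left to elm.
          Visit elm.
          At elm: no left child.
          At elm: go right to sage.
            sage is a leaf — visit sage.
        At aster: no right child.
    At yew: go right to tulip.
      Visit tulip.
      At tulip: go left to ivy.
        Visit ivy.
        At ivy: no left child.
        At ivy: go right to plum.
          plum is a leaf — visit plum.
      At tulip: go right to cedar.
        Visit cedar.
        At cedar: no left child.
        At cedar: go right to reed.
          reed is a leaf — visit reed.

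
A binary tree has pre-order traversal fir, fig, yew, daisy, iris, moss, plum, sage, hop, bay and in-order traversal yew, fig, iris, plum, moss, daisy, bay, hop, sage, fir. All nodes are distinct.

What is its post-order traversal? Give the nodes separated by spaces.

The first element of pre-order is the root; it splits in-order into left and right subtrees.
Root fir: left subtree has 9 nodes {yew, fig, iris, plum, moss, daisy, bay, hop, sage}, right has 0 { }.
  Root fig: left subtree has 1 node {yew}, right has 7 {iris, plum, moss, daisy, bay, hop, sage}.
    Root daisy: left subtree has 3 nodes {iris, plum, moss}, right has 3 {bay, hop, sage}.
      Root iris: left subtree has 0 nodes { }, right has 2 {plum, moss}.
        Root moss: left subtree has 1 node {plum}, right has 0 { }.
      Root sage: left subtree has 2 nodes {bay, hop}, right has 0 { }.
        Root hop: left subtree has 1 node {bay}, right has 0 { }.

yew plum moss iris bay hop sage daisy fig fir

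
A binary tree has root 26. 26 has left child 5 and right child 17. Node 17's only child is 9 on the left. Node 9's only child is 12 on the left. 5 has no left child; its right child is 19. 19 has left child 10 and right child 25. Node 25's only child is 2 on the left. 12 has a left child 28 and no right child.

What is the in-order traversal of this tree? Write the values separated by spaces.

In-order visits the left subtree, then the node, then the right subtree.
At 26: go left to 5.
  At 5: no left child.
  Visit 5.
  At 5: go right to 19.
    At 19: go left to 10.
      10 is a leaf — visit 10.
    Visit 19.
    At 19: go right to 25.
      At 25: go left to 2.
        2 is a leaf — visit 2.
      Visit 25.
      At 25: no right child.
Visit 26.
At 26: go right to 17.
  At 17: go left to 9.
    At 9: go left to 12.
      At 12: go left to 28.
        28 is a leaf — visit 28.
      Visit 12.
      At 12: no right child.
    Visit 9.
    At 9: no right child.
  Visit 17.
  At 17: no right child.

5 10 19 2 25 26 28 12 9 17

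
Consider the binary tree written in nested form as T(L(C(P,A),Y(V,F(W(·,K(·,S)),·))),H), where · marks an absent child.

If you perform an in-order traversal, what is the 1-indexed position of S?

9

In-order visits the left subtree, then the node, then the right subtree.
At T: go left to L.
  At L: go left to C.
    At C: go left to P.
      P is a leaf — visit P.
    Visit C.
    At C: go right to A.
      A is a leaf — visit A.
  Visit L.
  At L: go right to Y.
    At Y: go left to V.
      V is a leaf — visit V.
    Visit Y.
    At Y: go right to F.
      At F: go left to W.
        At W: no left child.
        Visit W.
        At W: go right to K.
          At K: no left child.
          Visit K.
          At K: go right to S.
            S is a leaf — visit S.
      Visit F.
      At F: no right child.
Visit T.
At T: go right to H.
  H is a leaf — visit H.
Full in-order sequence: P, C, A, L, V, Y, W, K, S, F, T, H.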